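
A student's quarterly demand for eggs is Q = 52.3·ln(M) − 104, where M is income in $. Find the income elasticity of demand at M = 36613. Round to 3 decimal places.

0.117

At M = 36613: Q = 445.577.
dQ/dM = 52.3/M = 0.00142845 at this income.
η = (dQ/dM)·(M/Q) = 0.00142845 × (36613/445.577) = 0.117.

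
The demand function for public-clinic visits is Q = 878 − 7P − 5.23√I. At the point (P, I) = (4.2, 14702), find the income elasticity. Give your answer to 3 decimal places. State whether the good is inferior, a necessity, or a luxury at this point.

At P = 4.2, I = 14702: Q = 214.453.
Holding P constant, ∂Q/∂I = -5.23/(2√I) = -0.0215667.
η_I = (∂Q/∂I)·(I/Q) = -0.0215667 × (14702/214.453) = -1.479.
Since η < 0, this is an inferior good.

-1.479 (inferior good)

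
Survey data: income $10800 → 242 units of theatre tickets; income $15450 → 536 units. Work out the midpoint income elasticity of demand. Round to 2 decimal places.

2.13

ΔQ = 536 − 242 = 294; midpoint Q̄ = (242 + 536)/2 = 389.
ΔI = 15450 − 10800 = 4650; midpoint Ī = (10800 + 15450)/2 = 13125.
η = (ΔQ/Q̄) ÷ (ΔI/Ī) = (294/389) ÷ (4650/13125) = 2.13.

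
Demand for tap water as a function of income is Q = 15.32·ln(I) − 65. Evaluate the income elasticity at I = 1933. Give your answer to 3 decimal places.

At I = 1933: Q = 50.924.
dQ/dI = 15.32/I = 0.0079255 at this income.
η = (dQ/dI)·(I/Q) = 0.0079255 × (1933/50.924) = 0.301.

0.301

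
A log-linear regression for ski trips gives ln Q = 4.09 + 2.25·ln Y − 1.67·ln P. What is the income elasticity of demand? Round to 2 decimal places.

2.25

In a log-linear demand, the coefficient on ln Y is the income elasticity.
So η = 2.25.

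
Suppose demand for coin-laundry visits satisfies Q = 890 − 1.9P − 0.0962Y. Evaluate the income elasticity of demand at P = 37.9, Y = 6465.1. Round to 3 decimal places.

-3.172

At P = 37.9, Y = 6465.1: Q = 196.047.
Holding P constant, ∂Q/∂Y = −0.0962.
η_Y = (∂Q/∂Y)·(Y/Q) = -0.0962 × (6465.1/196.047) = -3.172.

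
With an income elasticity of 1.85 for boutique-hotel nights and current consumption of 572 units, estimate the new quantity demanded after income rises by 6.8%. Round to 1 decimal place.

%ΔQ ≈ η × %ΔI = 1.85 × 6.8% = 12.58%.
New Q ≈ 572 × (1 + 0.1258) = 644.0.

644.0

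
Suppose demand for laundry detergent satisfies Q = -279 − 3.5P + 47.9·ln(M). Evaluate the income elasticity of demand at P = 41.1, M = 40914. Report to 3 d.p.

0.558

At P = 41.1, M = 40914: Q = 85.811.
Holding P constant, ∂Q/∂M = 47.9/M = 0.00117075.
η_M = (∂Q/∂M)·(M/Q) = 0.00117075 × (40914/85.811) = 0.558.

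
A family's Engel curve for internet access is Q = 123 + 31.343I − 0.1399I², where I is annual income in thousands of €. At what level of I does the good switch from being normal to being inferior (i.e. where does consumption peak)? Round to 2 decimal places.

112.02

dQ/dI = 31.343 − 0.2798I.
The good is inferior where dQ/dI < 0. Setting dQ/dI = 0 gives I = 31.343 / 0.2798 = 112.02.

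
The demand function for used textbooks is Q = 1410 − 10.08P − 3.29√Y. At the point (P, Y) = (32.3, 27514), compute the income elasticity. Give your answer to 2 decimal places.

At P = 32.3, Y = 27514: Q = 538.692.
Holding P constant, ∂Q/∂Y = -3.29/(2√Y) = -0.0099172.
η_Y = (∂Q/∂Y)·(Y/Q) = -0.0099172 × (27514/538.692) = -0.51.

-0.51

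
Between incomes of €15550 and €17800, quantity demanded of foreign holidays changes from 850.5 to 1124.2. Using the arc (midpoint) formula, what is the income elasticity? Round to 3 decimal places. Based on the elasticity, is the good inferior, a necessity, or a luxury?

ΔQ = 1124.2 − 850.5 = 273.7; midpoint Q̄ = (850.5 + 1124.2)/2 = 987.35.
ΔI = 17800 − 15550 = 2250; midpoint Ī = (15550 + 17800)/2 = 16675.
η = (ΔQ/Q̄) ÷ (ΔI/Ī) = (273.7/987.35) ÷ (2250/16675) = 2.054.
η > 1 ⇒ luxury.

2.054 (luxury)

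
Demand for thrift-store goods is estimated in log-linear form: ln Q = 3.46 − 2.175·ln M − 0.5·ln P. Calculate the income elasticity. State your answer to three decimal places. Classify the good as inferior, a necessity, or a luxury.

-2.175 (inferior good)

In a log-linear demand, the coefficient on ln M is the income elasticity.
So η = -2.175.
η < 0 ⇒ inferior good.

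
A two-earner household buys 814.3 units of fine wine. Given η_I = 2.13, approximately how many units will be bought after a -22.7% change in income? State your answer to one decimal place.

420.6

%ΔQ ≈ η × %ΔI = 2.13 × (-22.7%) = -48.351%.
New Q ≈ 814.3 × (1 − 0.48351) = 420.6.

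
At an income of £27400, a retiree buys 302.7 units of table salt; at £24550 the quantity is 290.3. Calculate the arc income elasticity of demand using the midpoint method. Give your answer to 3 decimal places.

ΔQ = 290.3 − 302.7 = -12.4; midpoint Q̄ = (302.7 + 290.3)/2 = 296.5.
ΔI = 24550 − 27400 = -2850; midpoint Ī = (27400 + 24550)/2 = 25975.
η = (ΔQ/Q̄) ÷ (ΔI/Ī) = (-12.4/296.5) ÷ (-2850/25975) = 0.381.

0.381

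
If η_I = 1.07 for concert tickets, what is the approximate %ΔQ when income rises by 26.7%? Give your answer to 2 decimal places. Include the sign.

28.57%

%ΔQ ≈ η × %ΔI = 1.07 × 26.7% = 28.57%.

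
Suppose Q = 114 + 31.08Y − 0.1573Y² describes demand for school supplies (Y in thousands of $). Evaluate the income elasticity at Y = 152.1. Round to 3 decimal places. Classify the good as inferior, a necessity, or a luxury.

At Y = 152.1: Q = 1202.2253.
dQ/dY = 31.08 − 0.3146Y = -16.77066.
η = (dQ/dY)·(Y/Q) = -16.77066 × (152.1/1202.2253) = -2.122.
η < 0 ⇒ inferior good.

-2.122 (inferior good)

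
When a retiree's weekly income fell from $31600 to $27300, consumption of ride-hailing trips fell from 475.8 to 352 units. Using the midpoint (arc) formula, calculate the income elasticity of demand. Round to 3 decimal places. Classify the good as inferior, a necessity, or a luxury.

2.049 (luxury)

ΔQ = 352 − 475.8 = -123.8; midpoint Q̄ = (475.8 + 352)/2 = 413.9.
ΔI = 27300 − 31600 = -4300; midpoint Ī = (31600 + 27300)/2 = 29450.
η = (ΔQ/Q̄) ÷ (ΔI/Ī) = (-123.8/413.9) ÷ (-4300/29450) = 2.049.
η > 1 ⇒ luxury.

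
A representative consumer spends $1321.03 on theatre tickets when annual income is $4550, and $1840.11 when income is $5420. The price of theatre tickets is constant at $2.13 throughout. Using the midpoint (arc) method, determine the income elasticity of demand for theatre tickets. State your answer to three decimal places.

1.882

With a constant price, Q₁ = 1321.03/2.13 = 620.202 and Q₂ = 1840.11/2.13 = 863.901 (equivalently, work directly with expenditure since P cancels).
Midpoint %ΔQ = (1840.11 − 1321.03)/1580.57 = 0.32841; midpoint %ΔI = (5420 − 4550)/4985 = 0.17452.
η = 0.32841 / 0.17452 = 1.882.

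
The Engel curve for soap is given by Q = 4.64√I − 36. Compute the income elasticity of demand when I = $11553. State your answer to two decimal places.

At I = 11553: Q = 462.730.
dQ/dI = 4.64/(2√I) = 0.0215844 at this income.
η = (dQ/dI)·(I/Q) = 0.0215844 × (11553/462.730) = 0.54.

0.54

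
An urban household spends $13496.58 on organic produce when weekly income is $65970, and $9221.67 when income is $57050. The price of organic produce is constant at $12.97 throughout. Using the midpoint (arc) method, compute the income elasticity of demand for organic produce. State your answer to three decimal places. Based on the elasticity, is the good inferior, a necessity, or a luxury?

2.595 (luxury)

With a constant price, Q₁ = 13496.58/12.97 = 1040.600 and Q₂ = 9221.67/12.97 = 711.000 (equivalently, work directly with expenditure since P cancels).
Midpoint %ΔQ = (9221.67 − 13496.58)/11359.13 = -0.37634; midpoint %ΔI = (57050 − 65970)/61510 = -0.14502.
η = -0.37634 / -0.14502 = 2.595.
η > 1 ⇒ luxury.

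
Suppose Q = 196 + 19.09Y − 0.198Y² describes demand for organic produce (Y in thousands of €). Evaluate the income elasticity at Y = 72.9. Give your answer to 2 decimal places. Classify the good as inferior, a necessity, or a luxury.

At Y = 72.9: Q = 535.4078.
dQ/dY = 19.09 − 0.396Y = -9.77840.
η = (dQ/dY)·(Y/Q) = -9.77840 × (72.9/535.4078) = -1.33.
η < 0 ⇒ inferior good.

-1.33 (inferior good)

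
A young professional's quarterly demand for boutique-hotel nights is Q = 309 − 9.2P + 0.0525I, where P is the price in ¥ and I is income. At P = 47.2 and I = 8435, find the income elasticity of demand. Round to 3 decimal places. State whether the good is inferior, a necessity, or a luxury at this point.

At P = 47.2, I = 8435: Q = 317.597.
Holding P constant, ∂Q/∂I = 0.0525.
η_I = (∂Q/∂I)·(I/Q) = 0.0525 × (8435/317.597) = 1.394.
Since η > 1, this is a luxury.

1.394 (luxury)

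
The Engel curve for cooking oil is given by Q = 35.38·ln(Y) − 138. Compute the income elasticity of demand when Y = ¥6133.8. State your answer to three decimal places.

At Y = 6133.8: Q = 170.569.
dQ/dY = 35.38/Y = 0.00576804 at this income.
η = (dQ/dY)·(Y/Q) = 0.00576804 × (6133.8/170.569) = 0.207.

0.207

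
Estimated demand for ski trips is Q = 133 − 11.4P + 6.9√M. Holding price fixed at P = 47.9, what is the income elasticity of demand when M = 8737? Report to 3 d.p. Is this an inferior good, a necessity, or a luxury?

At P = 47.9, M = 8737: Q = 231.896.
Holding P constant, ∂Q/∂M = 6.9/(2√M) = 0.0369095.
η_M = (∂Q/∂M)·(M/Q) = 0.0369095 × (8737/231.896) = 1.391.
Since η > 1, this is a luxury.

1.391 (luxury)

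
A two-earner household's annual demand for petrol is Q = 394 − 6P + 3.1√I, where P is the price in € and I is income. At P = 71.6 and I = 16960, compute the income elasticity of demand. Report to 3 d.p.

At P = 71.6, I = 16960: Q = 368.115.
Holding P constant, ∂Q/∂I = 3.1/(2√I) = 0.011902.
η_I = (∂Q/∂I)·(I/Q) = 0.011902 × (16960/368.115) = 0.548.

0.548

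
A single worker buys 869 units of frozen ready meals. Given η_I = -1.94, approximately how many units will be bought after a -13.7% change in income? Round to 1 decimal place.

1100.0

%ΔQ ≈ η × %ΔI = -1.94 × (-13.7%) = 26.578%.
New Q ≈ 869 × (1 + 0.26578) = 1100.0.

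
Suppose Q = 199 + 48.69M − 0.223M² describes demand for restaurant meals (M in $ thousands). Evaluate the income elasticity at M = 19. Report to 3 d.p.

At M = 19: Q = 1043.6070.
dQ/dM = 48.69 − 0.446M = 40.21600.
η = (dQ/dM)·(M/Q) = 40.21600 × (19/1043.6070) = 0.732.

0.732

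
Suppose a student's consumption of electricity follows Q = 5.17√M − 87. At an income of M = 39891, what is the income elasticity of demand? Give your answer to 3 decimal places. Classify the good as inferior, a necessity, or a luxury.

0.546 (necessity)

At M = 39891: Q = 945.590.
dQ/dM = 5.17/(2√M) = 0.0129426 at this income.
η = (dQ/dM)·(M/Q) = 0.0129426 × (39891/945.590) = 0.546.
Since 0 < η < 1, the good is a necessity.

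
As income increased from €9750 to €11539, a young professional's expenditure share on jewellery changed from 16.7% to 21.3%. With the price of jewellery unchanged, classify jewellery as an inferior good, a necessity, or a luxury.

luxury

The budget share rises as income rises, so η > 1.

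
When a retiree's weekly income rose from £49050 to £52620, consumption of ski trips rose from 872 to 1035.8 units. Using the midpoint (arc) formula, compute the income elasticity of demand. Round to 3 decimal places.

ΔQ = 1035.8 − 872 = 163.8; midpoint Q̄ = (872 + 1035.8)/2 = 953.9.
ΔI = 52620 − 49050 = 3570; midpoint Ī = (49050 + 52620)/2 = 50835.
η = (ΔQ/Q̄) ÷ (ΔI/Ī) = (163.8/953.9) ÷ (3570/50835) = 2.445.

2.445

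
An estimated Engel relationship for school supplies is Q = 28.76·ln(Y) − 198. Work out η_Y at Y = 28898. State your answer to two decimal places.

0.30

At Y = 28898: Q = 97.409.
dQ/dY = 28.76/Y = 0.000995225 at this income.
η = (dQ/dY)·(Y/Q) = 0.000995225 × (28898/97.409) = 0.30.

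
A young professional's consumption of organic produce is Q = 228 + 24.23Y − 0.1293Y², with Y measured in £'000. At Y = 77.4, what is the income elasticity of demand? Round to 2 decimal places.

0.25

At Y = 77.4: Q = 1328.7967.
dQ/dY = 24.23 − 0.2586Y = 4.21436.
η = (dQ/dY)·(Y/Q) = 4.21436 × (77.4/1328.7967) = 0.25.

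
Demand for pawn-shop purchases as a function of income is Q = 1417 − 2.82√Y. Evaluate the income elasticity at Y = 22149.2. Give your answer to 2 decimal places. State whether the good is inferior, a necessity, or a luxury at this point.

-0.21 (inferior good)

At Y = 22149.2: Q = 997.310.
dQ/dY = -2.82/(2√Y) = -0.00947415 at this income.
η = (dQ/dY)·(Y/Q) = -0.00947415 × (22149.2/997.310) = -0.21.
Since η < 0, the good is an inferior good.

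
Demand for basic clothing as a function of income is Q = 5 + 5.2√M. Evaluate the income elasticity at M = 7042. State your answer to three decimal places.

0.494

At M = 7042: Q = 441.366.
dQ/dM = 5.2/(2√M) = 0.0309831 at this income.
η = (dQ/dM)·(M/Q) = 0.0309831 × (7042/441.366) = 0.494.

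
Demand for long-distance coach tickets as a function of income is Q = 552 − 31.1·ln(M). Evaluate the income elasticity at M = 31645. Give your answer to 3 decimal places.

-0.135

At M = 31645: Q = 229.731.
dQ/dM = -31.1/M = -0.000982778 at this income.
η = (dQ/dM)·(M/Q) = -0.000982778 × (31645/229.731) = -0.135.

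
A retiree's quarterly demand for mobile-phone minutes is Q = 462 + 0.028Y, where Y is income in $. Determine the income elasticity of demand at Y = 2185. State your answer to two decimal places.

At Y = 2185: Q = 523.180.
dQ/dY = 0.028.
η = (dQ/dY)·(Y/Q) = 0.028 × (2185/523.180) = 0.12.

0.12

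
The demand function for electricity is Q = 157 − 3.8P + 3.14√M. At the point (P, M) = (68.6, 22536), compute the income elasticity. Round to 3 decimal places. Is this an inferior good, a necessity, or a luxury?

0.641 (necessity)

At P = 68.6, M = 22536: Q = 367.697.
Holding P constant, ∂Q/∂M = 3.14/(2√M) = 0.0104583.
η_M = (∂Q/∂M)·(M/Q) = 0.0104583 × (22536/367.697) = 0.641.
Since 0 < η < 1, this is a necessity.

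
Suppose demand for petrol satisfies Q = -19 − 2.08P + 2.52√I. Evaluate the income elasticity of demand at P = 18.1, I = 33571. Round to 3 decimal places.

At P = 18.1, I = 33571: Q = 405.076.
Holding P constant, ∂Q/∂I = 2.52/(2√I) = 0.00687683.
η_I = (∂Q/∂I)·(I/Q) = 0.00687683 × (33571/405.076) = 0.570.

0.570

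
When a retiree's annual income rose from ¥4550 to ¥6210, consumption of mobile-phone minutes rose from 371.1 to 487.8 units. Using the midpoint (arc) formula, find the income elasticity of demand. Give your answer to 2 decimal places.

0.88

ΔQ = 487.8 − 371.1 = 116.7; midpoint Q̄ = (371.1 + 487.8)/2 = 429.45.
ΔI = 6210 − 4550 = 1660; midpoint Ī = (4550 + 6210)/2 = 5380.
η = (ΔQ/Q̄) ÷ (ΔI/Ī) = (116.7/429.45) ÷ (1660/5380) = 0.88.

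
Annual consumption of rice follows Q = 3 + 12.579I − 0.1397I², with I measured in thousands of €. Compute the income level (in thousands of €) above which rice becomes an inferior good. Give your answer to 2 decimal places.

dQ/dI = 12.579 − 0.2794I.
The good is inferior where dQ/dI < 0. Setting dQ/dI = 0 gives I = 12.579 / 0.2794 = 45.02.

45.02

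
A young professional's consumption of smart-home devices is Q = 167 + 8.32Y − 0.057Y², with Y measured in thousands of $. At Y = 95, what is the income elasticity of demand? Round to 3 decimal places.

At Y = 95: Q = 442.9750.
dQ/dY = 8.32 − 0.114Y = -2.51000.
η = (dQ/dY)·(Y/Q) = -2.51000 × (95/442.9750) = -0.538.

-0.538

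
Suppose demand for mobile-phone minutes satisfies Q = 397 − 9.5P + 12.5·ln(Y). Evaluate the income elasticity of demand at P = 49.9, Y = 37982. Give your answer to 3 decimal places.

At P = 49.9, Y = 37982: Q = 54.761.
Holding P constant, ∂Q/∂Y = 12.5/Y = 0.000329103.
η_Y = (∂Q/∂Y)·(Y/Q) = 0.000329103 × (37982/54.761) = 0.228.

0.228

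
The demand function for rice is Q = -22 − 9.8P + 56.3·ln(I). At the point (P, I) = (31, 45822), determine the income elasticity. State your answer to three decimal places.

At P = 31, I = 45822: Q = 278.441.
Holding P constant, ∂Q/∂I = 56.3/I = 0.00122867.
η_I = (∂Q/∂I)·(I/Q) = 0.00122867 × (45822/278.441) = 0.202.

0.202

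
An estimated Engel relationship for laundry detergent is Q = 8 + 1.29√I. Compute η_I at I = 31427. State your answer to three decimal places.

At I = 31427: Q = 236.687.
dQ/dI = 1.29/(2√I) = 0.00363838 at this income.
η = (dQ/dI)·(I/Q) = 0.00363838 × (31427/236.687) = 0.483.

0.483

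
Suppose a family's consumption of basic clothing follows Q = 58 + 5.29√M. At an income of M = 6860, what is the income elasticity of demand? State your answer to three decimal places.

At M = 6860: Q = 496.145.
dQ/dM = 5.29/(2√M) = 0.0319348 at this income.
η = (dQ/dM)·(M/Q) = 0.0319348 × (6860/496.145) = 0.442.

0.442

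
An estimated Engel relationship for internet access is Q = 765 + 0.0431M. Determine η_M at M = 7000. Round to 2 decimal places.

0.28

At M = 7000: Q = 1066.700.
dQ/dM = 0.0431.
η = (dQ/dM)·(M/Q) = 0.0431 × (7000/1066.700) = 0.28.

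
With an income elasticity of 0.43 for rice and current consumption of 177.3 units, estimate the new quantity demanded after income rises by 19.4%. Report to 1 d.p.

192.1

%ΔQ ≈ η × %ΔI = 0.43 × 19.4% = 8.342%.
New Q ≈ 177.3 × (1 + 0.08342) = 192.1.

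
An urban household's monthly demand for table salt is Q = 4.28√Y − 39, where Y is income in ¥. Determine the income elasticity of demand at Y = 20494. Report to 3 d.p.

0.534

At Y = 20494: Q = 573.713.
dQ/dY = 4.28/(2√Y) = 0.0149486 at this income.
η = (dQ/dY)·(Y/Q) = 0.0149486 × (20494/573.713) = 0.534.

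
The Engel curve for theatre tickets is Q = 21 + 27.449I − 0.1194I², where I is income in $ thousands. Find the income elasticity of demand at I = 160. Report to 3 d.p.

-1.269

At I = 160: Q = 1356.2000.
dQ/dI = 27.449 − 0.2388I = -10.75900.
η = (dQ/dI)·(I/Q) = -10.75900 × (160/1356.2000) = -1.269.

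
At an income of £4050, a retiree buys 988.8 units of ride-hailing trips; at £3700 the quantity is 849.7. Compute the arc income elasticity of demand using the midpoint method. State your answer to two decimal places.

1.68

ΔQ = 849.7 − 988.8 = -139.1; midpoint Q̄ = (988.8 + 849.7)/2 = 919.25.
ΔI = 3700 − 4050 = -350; midpoint Ī = (4050 + 3700)/2 = 3875.
η = (ΔQ/Q̄) ÷ (ΔI/Ī) = (-139.1/919.25) ÷ (-350/3875) = 1.68.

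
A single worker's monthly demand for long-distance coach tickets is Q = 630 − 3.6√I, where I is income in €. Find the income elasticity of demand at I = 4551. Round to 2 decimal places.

At I = 4551: Q = 387.140.
dQ/dI = -3.6/(2√I) = -0.026682 at this income.
η = (dQ/dI)·(I/Q) = -0.026682 × (4551/387.140) = -0.31.

-0.31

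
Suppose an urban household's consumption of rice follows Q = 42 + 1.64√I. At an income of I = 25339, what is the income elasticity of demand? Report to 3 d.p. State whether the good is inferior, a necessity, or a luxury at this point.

At I = 25339: Q = 303.059.
dQ/dI = 1.64/(2√I) = 0.00515133 at this income.
η = (dQ/dI)·(I/Q) = 0.00515133 × (25339/303.059) = 0.431.
Since 0 < η < 1, the good is a necessity.

0.431 (necessity)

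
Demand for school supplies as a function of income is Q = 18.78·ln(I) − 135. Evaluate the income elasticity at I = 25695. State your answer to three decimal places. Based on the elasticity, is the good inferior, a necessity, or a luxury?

At I = 25695: Q = 55.693.
dQ/dI = 18.78/I = 0.000730881 at this income.
η = (dQ/dI)·(I/Q) = 0.000730881 × (25695/55.693) = 0.337.
Since 0 < η < 1, the good is a necessity.

0.337 (necessity)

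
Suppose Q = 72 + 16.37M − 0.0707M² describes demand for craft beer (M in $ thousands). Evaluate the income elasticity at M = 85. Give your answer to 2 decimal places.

At M = 85: Q = 952.6425.
dQ/dM = 16.37 − 0.1414M = 4.35100.
η = (dQ/dM)·(M/Q) = 4.35100 × (85/952.6425) = 0.39.

0.39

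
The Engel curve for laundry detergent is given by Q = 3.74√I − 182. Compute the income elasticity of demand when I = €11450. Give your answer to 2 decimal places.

At I = 11450: Q = 218.197.
dQ/dI = 3.74/(2√I) = 0.0174759 at this income.
η = (dQ/dI)·(I/Q) = 0.0174759 × (11450/218.197) = 0.92.

0.92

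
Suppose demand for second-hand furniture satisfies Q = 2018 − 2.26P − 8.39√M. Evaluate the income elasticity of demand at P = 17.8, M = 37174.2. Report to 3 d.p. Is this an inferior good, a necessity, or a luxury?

At P = 17.8, M = 37174.2: Q = 360.129.
Holding P constant, ∂Q/∂M = -8.39/(2√M) = -0.0217576.
η_M = (∂Q/∂M)·(M/Q) = -0.0217576 × (37174.2/360.129) = -2.246.
Since η < 0, this is an inferior good.

-2.246 (inferior good)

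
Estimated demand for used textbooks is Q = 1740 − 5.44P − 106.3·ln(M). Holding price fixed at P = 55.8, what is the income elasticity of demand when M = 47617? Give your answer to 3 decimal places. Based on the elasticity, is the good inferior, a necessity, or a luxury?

At P = 55.8, M = 47617: Q = 291.497.
Holding P constant, ∂Q/∂M = -106.3/M = -0.0022324.
η_M = (∂Q/∂M)·(M/Q) = -0.0022324 × (47617/291.497) = -0.365.
Since η < 0, this is an inferior good.

-0.365 (inferior good)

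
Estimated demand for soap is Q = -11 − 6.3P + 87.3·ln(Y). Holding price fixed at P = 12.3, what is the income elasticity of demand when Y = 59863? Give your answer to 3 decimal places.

At P = 12.3, Y = 59863: Q = 871.794.
Holding P constant, ∂Q/∂Y = 87.3/Y = 0.00145833.
η_Y = (∂Q/∂Y)·(Y/Q) = 0.00145833 × (59863/871.794) = 0.100.

0.100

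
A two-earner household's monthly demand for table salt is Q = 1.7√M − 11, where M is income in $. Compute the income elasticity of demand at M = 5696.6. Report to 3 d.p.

0.547

At M = 5696.6: Q = 117.309.
dQ/dM = 1.7/(2√M) = 0.0112619 at this income.
η = (dQ/dM)·(M/Q) = 0.0112619 × (5696.6/117.309) = 0.547.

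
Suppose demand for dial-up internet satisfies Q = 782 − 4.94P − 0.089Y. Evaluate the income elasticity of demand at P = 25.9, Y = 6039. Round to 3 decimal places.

At P = 25.9, Y = 6039: Q = 116.583.
Holding P constant, ∂Q/∂Y = −0.089.
η_Y = (∂Q/∂Y)·(Y/Q) = -0.089 × (6039/116.583) = -4.610.

-4.610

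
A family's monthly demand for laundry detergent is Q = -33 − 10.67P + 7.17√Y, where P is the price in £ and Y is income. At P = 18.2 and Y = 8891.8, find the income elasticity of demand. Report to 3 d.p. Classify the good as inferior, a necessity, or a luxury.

At P = 18.2, Y = 8891.8: Q = 448.911.
Holding P constant, ∂Q/∂Y = 7.17/(2√Y) = 0.0380184.
η_Y = (∂Q/∂Y)·(Y/Q) = 0.0380184 × (8891.8/448.911) = 0.753.
Since 0 < η < 1, this is a necessity.

0.753 (necessity)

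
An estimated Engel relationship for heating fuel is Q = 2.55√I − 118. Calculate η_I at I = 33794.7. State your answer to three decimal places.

At I = 33794.7: Q = 350.775.
dQ/dI = 2.55/(2√I) = 0.00693563 at this income.
η = (dQ/dI)·(I/Q) = 0.00693563 × (33794.7/350.775) = 0.668.

0.668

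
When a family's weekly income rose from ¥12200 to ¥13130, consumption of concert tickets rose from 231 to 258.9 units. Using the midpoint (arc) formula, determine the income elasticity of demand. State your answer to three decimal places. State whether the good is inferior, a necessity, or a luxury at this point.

ΔQ = 258.9 − 231 = 27.9; midpoint Q̄ = (231 + 258.9)/2 = 244.95.
ΔI = 13130 − 12200 = 930; midpoint Ī = (12200 + 13130)/2 = 12665.
η = (ΔQ/Q̄) ÷ (ΔI/Ī) = (27.9/244.95) ÷ (930/12665) = 1.551.
η > 1 ⇒ luxury.

1.551 (luxury)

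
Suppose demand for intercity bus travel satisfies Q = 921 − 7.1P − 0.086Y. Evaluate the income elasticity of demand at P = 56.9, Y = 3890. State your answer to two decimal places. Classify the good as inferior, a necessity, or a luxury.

-1.83 (inferior good)

At P = 56.9, Y = 3890: Q = 182.470.
Holding P constant, ∂Q/∂Y = −0.086.
η_Y = (∂Q/∂Y)·(Y/Q) = -0.086 × (3890/182.470) = -1.83.
Since η < 0, this is an inferior good.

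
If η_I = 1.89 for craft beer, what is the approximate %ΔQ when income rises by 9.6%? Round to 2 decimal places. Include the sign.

%ΔQ ≈ η × %ΔI = 1.89 × 9.6% = 18.14%.

18.14%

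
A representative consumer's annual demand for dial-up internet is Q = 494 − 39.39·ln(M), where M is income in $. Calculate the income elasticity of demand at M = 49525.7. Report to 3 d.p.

-0.578

At M = 49525.7: Q = 68.184.
dQ/dM = -39.39/M = -0.000795345 at this income.
η = (dQ/dM)·(M/Q) = -0.000795345 × (49525.7/68.184) = -0.578.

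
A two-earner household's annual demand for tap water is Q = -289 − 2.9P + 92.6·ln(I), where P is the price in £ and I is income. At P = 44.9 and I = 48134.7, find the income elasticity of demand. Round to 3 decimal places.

At P = 44.9, I = 48134.7: Q = 579.181.
Holding P constant, ∂Q/∂I = 92.6/I = 0.00192377.
η_I = (∂Q/∂I)·(I/Q) = 0.00192377 × (48134.7/579.181) = 0.160.

0.160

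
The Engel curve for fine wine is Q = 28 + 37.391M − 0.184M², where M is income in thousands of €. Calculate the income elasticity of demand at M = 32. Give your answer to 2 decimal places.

0.79

At M = 32: Q = 1036.0960.
dQ/dM = 37.391 − 0.368M = 25.61500.
η = (dQ/dM)·(M/Q) = 25.61500 × (32/1036.0960) = 0.79.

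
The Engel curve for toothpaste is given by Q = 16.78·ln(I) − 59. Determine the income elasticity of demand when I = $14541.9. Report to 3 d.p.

0.165

At I = 14541.9: Q = 101.833.
dQ/dI = 16.78/I = 0.00115391 at this income.
η = (dQ/dI)·(I/Q) = 0.00115391 × (14541.9/101.833) = 0.165.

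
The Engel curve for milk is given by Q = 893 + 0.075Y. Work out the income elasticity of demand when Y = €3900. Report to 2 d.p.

At Y = 3900: Q = 1185.500.
dQ/dY = 0.075.
η = (dQ/dY)·(Y/Q) = 0.075 × (3900/1185.500) = 0.25.

0.25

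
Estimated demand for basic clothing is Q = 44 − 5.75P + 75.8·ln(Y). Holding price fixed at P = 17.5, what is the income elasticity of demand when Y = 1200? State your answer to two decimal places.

At P = 17.5, Y = 1200: Q = 480.803.
Holding P constant, ∂Q/∂Y = 75.8/Y = 0.0631667.
η_Y = (∂Q/∂Y)·(Y/Q) = 0.0631667 × (1200/480.803) = 0.16.

0.16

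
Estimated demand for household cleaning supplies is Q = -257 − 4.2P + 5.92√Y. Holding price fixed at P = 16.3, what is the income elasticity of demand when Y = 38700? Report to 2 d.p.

At P = 16.3, Y = 38700: Q = 839.141.
Holding P constant, ∂Q/∂Y = 5.92/(2√Y) = 0.0150465.
η_Y = (∂Q/∂Y)·(Y/Q) = 0.0150465 × (38700/839.141) = 0.69.

0.69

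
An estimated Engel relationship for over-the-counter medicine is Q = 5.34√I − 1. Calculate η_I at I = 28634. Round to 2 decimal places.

At I = 28634: Q = 902.613.
dQ/dI = 5.34/(2√I) = 0.0157787 at this income.
η = (dQ/dI)·(I/Q) = 0.0157787 × (28634/902.613) = 0.50.

0.50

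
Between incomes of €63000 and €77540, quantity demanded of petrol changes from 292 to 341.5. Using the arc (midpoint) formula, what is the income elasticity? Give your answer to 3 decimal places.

ΔQ = 341.5 − 292 = 49.5; midpoint Q̄ = (292 + 341.5)/2 = 316.75.
ΔI = 77540 − 63000 = 14540; midpoint Ī = (63000 + 77540)/2 = 70270.
η = (ΔQ/Q̄) ÷ (ΔI/Ī) = (49.5/316.75) ÷ (14540/70270) = 0.755.

0.755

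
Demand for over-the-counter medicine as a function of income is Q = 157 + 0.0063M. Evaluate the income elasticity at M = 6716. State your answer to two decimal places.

0.21

At M = 6716: Q = 199.311.
dQ/dM = 0.0063.
η = (dQ/dM)·(M/Q) = 0.0063 × (6716/199.311) = 0.21.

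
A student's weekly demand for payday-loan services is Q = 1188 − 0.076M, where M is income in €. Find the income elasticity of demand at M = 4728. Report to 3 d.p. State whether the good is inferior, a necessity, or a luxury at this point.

-0.434 (inferior good)

At M = 4728: Q = 828.672.
dQ/dM = −0.076.
η = (dQ/dM)·(M/Q) = -0.076 × (4728/828.672) = -0.434.
Since η < 0, the good is an inferior good.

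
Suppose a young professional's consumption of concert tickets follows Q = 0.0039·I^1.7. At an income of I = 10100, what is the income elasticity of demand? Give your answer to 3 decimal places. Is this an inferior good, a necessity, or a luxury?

1.700 (luxury)

For Q = A·I^β the income elasticity is constant and equal to β.
Here β = 1.7, so η = 1.700.
Since η > 1, the good is a luxury.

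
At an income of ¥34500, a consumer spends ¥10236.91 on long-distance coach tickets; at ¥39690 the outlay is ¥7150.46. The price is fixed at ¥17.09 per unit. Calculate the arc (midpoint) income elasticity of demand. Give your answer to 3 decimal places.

-2.537

With a constant price, Q₁ = 10236.91/17.09 = 599.000 and Q₂ = 7150.46/17.09 = 418.400 (equivalently, work directly with expenditure since P cancels).
Midpoint %ΔQ = (7150.46 − 10236.91)/8693.69 = -0.35502; midpoint %ΔI = (39690 − 34500)/37095 = 0.13991.
η = -0.35502 / 0.13991 = -2.537.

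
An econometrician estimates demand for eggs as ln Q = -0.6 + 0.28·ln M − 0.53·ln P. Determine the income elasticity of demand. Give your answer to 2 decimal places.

0.28

In a log-linear demand, the coefficient on ln M is the income elasticity.
So η = 0.28.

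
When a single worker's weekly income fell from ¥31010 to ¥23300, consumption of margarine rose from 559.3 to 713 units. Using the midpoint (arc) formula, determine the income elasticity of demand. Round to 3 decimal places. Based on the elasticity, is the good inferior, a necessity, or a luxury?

-0.851 (inferior good)

ΔQ = 713 − 559.3 = 153.7; midpoint Q̄ = (559.3 + 713)/2 = 636.15.
ΔI = 23300 − 31010 = -7710; midpoint Ī = (31010 + 23300)/2 = 27155.
η = (ΔQ/Q̄) ÷ (ΔI/Ī) = (153.7/636.15) ÷ (-7710/27155) = -0.851.
η < 0 ⇒ inferior good.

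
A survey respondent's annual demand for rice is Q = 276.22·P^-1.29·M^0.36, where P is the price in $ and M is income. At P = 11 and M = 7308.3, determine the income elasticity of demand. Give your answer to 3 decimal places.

0.360

For a multiplicative demand Q = A·P^α·M^β, the income elasticity is β everywhere.
Here β = 0.36, so η = 0.360.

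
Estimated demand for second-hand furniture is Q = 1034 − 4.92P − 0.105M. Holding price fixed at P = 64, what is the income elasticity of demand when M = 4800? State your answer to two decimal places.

At P = 64, M = 4800: Q = 215.120.
Holding P constant, ∂Q/∂M = −0.105.
η_M = (∂Q/∂M)·(M/Q) = -0.105 × (4800/215.120) = -2.34.

-2.34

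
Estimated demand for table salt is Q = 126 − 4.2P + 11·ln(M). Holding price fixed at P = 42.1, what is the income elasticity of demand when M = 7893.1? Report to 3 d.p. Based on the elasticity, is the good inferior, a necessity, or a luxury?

0.230 (necessity)

At P = 42.1, M = 7893.1: Q = 47.891.
Holding P constant, ∂Q/∂M = 11/M = 0.00139362.
η_M = (∂Q/∂M)·(M/Q) = 0.00139362 × (7893.1/47.891) = 0.230.
Since 0 < η < 1, this is a necessity.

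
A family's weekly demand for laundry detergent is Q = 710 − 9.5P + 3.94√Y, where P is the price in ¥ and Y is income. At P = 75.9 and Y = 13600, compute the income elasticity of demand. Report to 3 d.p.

0.512

At P = 75.9, Y = 13600: Q = 448.429.
Holding P constant, ∂Q/∂Y = 3.94/(2√Y) = 0.0168926.
η_Y = (∂Q/∂Y)·(Y/Q) = 0.0168926 × (13600/448.429) = 0.512.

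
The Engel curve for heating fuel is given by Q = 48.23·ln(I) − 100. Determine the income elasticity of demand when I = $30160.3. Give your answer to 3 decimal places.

0.121

At I = 30160.3: Q = 397.458.
dQ/dI = 48.23/I = 0.00159912 at this income.
η = (dQ/dI)·(I/Q) = 0.00159912 × (30160.3/397.458) = 0.121.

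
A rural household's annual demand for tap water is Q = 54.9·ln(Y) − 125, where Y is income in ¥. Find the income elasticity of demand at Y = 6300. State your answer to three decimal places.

At Y = 6300: Q = 355.282.
dQ/dY = 54.9/Y = 0.00871429 at this income.
η = (dQ/dY)·(Y/Q) = 0.00871429 × (6300/355.282) = 0.155.

0.155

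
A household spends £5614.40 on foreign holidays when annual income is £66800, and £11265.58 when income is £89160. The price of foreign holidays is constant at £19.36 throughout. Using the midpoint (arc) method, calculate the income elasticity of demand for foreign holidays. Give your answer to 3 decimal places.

With a constant price, Q₁ = 5614.40/19.36 = 290.000 and Q₂ = 11265.58/19.36 = 581.900 (equivalently, work directly with expenditure since P cancels).
Midpoint %ΔQ = (11265.58 − 5614.40)/8439.99 = 0.66957; midpoint %ΔI = (89160 − 66800)/77980 = 0.28674.
η = 0.66957 / 0.28674 = 2.335.

2.335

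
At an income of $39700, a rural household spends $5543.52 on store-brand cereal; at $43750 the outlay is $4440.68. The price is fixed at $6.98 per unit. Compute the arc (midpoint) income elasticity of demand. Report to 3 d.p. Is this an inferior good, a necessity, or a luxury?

-2.276 (inferior good)

With a constant price, Q₁ = 5543.52/6.98 = 794.201 and Q₂ = 4440.68/6.98 = 636.201 (equivalently, work directly with expenditure since P cancels).
Midpoint %ΔQ = (4440.68 − 5543.52)/4992.10 = -0.22092; midpoint %ΔI = (43750 − 39700)/41725 = 0.09706.
η = -0.22092 / 0.09706 = -2.276.
η < 0 ⇒ inferior good.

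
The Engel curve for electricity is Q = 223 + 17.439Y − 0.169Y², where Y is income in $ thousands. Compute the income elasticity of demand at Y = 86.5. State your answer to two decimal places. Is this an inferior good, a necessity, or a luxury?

At Y = 86.5: Q = 466.9733.
dQ/dY = 17.439 − 0.338Y = -11.79800.
η = (dQ/dY)·(Y/Q) = -11.79800 × (86.5/466.9733) = -2.19.
η < 0 ⇒ inferior good.

-2.19 (inferior good)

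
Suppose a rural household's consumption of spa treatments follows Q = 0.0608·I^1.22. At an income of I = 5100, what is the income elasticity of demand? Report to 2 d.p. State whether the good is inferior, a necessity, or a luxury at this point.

1.22 (luxury)

For Q = A·I^β the income elasticity is constant and equal to β.
Here β = 1.22, so η = 1.22.
Since η > 1, the good is a luxury.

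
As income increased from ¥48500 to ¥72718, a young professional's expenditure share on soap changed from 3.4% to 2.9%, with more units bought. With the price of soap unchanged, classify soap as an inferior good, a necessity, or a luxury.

Quantity rises but the budget share falls as income rises, so 0 < η < 1.

necessity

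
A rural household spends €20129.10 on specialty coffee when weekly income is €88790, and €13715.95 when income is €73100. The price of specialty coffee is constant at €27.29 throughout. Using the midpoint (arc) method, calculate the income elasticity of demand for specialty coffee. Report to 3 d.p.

1.955

With a constant price, Q₁ = 20129.10/27.29 = 737.600 and Q₂ = 13715.95/27.29 = 502.600 (equivalently, work directly with expenditure since P cancels).
Midpoint %ΔQ = (13715.95 − 20129.10)/16922.53 = -0.37897; midpoint %ΔI = (73100 − 88790)/80945 = -0.19384.
η = -0.37897 / -0.19384 = 1.955.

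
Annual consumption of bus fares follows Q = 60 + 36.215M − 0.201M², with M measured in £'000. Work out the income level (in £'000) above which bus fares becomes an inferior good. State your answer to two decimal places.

dQ/dM = 36.215 − 0.402M.
The good is inferior where dQ/dM < 0. Setting dQ/dM = 0 gives M = 36.215 / 0.402 = 90.09.

90.09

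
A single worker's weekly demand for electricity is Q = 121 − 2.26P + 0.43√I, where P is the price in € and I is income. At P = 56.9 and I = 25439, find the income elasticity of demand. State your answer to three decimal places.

At P = 56.9, I = 25439: Q = 60.989.
Holding P constant, ∂Q/∂I = 0.43/(2√I) = 0.001348.
η_I = (∂Q/∂I)·(I/Q) = 0.001348 × (25439/60.989) = 0.562.

0.562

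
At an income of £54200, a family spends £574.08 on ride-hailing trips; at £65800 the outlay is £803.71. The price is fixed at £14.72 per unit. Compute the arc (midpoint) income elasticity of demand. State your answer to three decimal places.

1.724

With a constant price, Q₁ = 574.08/14.72 = 39.000 and Q₂ = 803.71/14.72 = 54.600 (equivalently, work directly with expenditure since P cancels).
Midpoint %ΔQ = (803.71 − 574.08)/688.90 = 0.33333; midpoint %ΔI = (65800 − 54200)/60000 = 0.19333.
η = 0.33333 / 0.19333 = 1.724.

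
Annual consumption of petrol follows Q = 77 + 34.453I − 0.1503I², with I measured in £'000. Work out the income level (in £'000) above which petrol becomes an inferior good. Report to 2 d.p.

114.61

dQ/dI = 34.453 − 0.3006I.
The good is inferior where dQ/dI < 0. Setting dQ/dI = 0 gives I = 34.453 / 0.3006 = 114.61.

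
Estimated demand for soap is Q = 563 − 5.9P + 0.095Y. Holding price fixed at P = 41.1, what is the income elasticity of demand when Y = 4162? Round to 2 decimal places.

At P = 41.1, Y = 4162: Q = 715.900.
Holding P constant, ∂Q/∂Y = 0.095.
η_Y = (∂Q/∂Y)·(Y/Q) = 0.095 × (4162/715.900) = 0.55.

0.55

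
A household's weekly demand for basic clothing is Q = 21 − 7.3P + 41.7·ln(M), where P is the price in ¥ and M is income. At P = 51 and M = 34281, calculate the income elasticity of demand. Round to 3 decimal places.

0.496

At P = 51, M = 34281: Q = 84.146.
Holding P constant, ∂Q/∂M = 41.7/M = 0.00121642.
η_M = (∂Q/∂M)·(M/Q) = 0.00121642 × (34281/84.146) = 0.496.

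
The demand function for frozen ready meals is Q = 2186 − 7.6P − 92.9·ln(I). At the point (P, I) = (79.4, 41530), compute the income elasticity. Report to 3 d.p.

At P = 79.4, I = 41530: Q = 594.645.
Holding P constant, ∂Q/∂I = -92.9/I = -0.00223694.
η_I = (∂Q/∂I)·(I/Q) = -0.00223694 × (41530/594.645) = -0.156.

-0.156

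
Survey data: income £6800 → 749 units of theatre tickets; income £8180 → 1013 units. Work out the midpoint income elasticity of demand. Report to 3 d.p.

1.626

ΔQ = 1013 − 749 = 264; midpoint Q̄ = (749 + 1013)/2 = 881.
ΔI = 8180 − 6800 = 1380; midpoint Ī = (6800 + 8180)/2 = 7490.
η = (ΔQ/Q̄) ÷ (ΔI/Ī) = (264/881) ÷ (1380/7490) = 1.626.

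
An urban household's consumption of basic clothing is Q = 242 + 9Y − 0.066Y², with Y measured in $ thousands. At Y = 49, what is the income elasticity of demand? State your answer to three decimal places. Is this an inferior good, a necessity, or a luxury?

At Y = 49: Q = 524.5340.
dQ/dY = 9 − 0.132Y = 2.53200.
η = (dQ/dY)·(Y/Q) = 2.53200 × (49/524.5340) = 0.237.
0 < η < 1 ⇒ necessity.

0.237 (necessity)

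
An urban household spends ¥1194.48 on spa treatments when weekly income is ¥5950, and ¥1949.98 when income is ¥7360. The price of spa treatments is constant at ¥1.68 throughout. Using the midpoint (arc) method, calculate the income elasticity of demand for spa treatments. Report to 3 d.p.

2.268

With a constant price, Q₁ = 1194.48/1.68 = 711.000 and Q₂ = 1949.98/1.68 = 1160.702 (equivalently, work directly with expenditure since P cancels).
Midpoint %ΔQ = (1949.98 − 1194.48)/1572.23 = 0.48053; midpoint %ΔI = (7360 − 5950)/6655 = 0.21187.
η = 0.48053 / 0.21187 = 2.268.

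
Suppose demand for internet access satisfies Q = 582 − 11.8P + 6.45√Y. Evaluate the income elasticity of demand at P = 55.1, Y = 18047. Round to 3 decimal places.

0.543

At P = 55.1, Y = 18047: Q = 798.307.
Holding P constant, ∂Q/∂Y = 6.45/(2√Y) = 0.0240064.
η_Y = (∂Q/∂Y)·(Y/Q) = 0.0240064 × (18047/798.307) = 0.543.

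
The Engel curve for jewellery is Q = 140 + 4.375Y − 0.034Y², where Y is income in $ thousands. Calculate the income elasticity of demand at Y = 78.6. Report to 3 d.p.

At Y = 78.6: Q = 273.8244.
dQ/dY = 4.375 − 0.068Y = -0.96980.
η = (dQ/dY)·(Y/Q) = -0.96980 × (78.6/273.8244) = -0.278.

-0.278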